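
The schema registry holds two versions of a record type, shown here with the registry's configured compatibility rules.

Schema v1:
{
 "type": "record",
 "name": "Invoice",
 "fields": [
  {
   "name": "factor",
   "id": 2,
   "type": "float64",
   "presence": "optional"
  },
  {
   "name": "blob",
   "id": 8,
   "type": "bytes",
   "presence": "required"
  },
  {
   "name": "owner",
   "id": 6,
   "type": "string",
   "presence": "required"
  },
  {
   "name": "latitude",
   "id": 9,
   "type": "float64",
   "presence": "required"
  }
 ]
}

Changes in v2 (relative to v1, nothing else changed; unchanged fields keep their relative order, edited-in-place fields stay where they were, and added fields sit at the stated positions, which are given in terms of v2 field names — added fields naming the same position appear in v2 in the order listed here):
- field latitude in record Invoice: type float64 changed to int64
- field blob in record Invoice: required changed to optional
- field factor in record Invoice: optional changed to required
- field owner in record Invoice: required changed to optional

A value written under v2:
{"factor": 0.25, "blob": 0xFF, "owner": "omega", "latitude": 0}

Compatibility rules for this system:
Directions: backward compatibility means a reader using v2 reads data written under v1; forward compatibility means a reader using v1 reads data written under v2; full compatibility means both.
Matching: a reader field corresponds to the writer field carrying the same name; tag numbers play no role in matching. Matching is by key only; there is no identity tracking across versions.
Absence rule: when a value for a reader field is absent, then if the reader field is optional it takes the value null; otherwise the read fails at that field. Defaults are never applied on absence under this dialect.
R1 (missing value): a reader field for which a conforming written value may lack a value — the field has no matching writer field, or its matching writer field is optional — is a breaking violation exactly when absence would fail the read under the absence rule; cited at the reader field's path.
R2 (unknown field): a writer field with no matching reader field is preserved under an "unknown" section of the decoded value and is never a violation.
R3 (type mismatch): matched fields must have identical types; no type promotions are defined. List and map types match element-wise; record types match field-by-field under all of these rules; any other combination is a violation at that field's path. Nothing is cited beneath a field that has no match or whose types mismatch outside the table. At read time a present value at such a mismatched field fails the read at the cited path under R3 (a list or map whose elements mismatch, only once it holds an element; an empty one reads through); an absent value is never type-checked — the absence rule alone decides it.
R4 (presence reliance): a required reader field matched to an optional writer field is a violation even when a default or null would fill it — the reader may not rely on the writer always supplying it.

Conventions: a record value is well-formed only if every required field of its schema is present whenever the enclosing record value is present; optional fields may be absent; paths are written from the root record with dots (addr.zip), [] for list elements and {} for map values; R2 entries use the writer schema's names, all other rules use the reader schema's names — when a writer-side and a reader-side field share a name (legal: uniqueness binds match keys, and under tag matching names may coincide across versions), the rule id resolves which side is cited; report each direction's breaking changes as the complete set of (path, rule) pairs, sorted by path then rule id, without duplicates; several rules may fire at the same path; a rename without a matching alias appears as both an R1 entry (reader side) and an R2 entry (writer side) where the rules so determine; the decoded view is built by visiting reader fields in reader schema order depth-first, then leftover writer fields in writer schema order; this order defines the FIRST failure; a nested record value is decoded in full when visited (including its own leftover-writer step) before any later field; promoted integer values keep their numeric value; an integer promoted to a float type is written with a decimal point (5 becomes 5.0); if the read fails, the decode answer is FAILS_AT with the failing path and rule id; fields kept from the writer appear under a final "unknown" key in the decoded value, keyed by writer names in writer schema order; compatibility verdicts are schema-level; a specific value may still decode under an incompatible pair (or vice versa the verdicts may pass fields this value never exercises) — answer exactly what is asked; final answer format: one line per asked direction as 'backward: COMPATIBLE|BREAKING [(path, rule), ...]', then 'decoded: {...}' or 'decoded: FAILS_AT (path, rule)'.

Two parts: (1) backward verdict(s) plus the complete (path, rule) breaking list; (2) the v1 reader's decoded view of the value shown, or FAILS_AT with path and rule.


the writer's type comes first in each Invoice pair
backward pass over Invoice, reader schema v2, writer schema v1:
  factor: float64 -> float64, writer optional; from factor
  blob: bytes -> bytes, writer required; from blob
  owner: string -> string, writer required; from owner
  latitude: float64 -> int64, writer required; from latitude
  violation R1 at factor
  violation R4 at factor
  violation R3 at latitude
  => backward: BREAKING (3)
decode walk for Invoice under reader schema v1:
  factor := 0.25
  blob := 0xFF
  owner := "omega"
  read fails at latitude under R3
  => FAILS_AT (latitude, R3)
diffs on Invoice not affecting the asked answer:
  field blob in record Invoice: required changed to optional -> its effect on Invoice is confined to the forward direction, not asked
  field owner in record Invoice: required changed to optional -> its effect on Invoice is confined to the forward direction, not asked

backward: BREAKING [(factor, R1), (factor, R4), (latitude, R3)]; decoded: FAILS_AT (latitude, R3)


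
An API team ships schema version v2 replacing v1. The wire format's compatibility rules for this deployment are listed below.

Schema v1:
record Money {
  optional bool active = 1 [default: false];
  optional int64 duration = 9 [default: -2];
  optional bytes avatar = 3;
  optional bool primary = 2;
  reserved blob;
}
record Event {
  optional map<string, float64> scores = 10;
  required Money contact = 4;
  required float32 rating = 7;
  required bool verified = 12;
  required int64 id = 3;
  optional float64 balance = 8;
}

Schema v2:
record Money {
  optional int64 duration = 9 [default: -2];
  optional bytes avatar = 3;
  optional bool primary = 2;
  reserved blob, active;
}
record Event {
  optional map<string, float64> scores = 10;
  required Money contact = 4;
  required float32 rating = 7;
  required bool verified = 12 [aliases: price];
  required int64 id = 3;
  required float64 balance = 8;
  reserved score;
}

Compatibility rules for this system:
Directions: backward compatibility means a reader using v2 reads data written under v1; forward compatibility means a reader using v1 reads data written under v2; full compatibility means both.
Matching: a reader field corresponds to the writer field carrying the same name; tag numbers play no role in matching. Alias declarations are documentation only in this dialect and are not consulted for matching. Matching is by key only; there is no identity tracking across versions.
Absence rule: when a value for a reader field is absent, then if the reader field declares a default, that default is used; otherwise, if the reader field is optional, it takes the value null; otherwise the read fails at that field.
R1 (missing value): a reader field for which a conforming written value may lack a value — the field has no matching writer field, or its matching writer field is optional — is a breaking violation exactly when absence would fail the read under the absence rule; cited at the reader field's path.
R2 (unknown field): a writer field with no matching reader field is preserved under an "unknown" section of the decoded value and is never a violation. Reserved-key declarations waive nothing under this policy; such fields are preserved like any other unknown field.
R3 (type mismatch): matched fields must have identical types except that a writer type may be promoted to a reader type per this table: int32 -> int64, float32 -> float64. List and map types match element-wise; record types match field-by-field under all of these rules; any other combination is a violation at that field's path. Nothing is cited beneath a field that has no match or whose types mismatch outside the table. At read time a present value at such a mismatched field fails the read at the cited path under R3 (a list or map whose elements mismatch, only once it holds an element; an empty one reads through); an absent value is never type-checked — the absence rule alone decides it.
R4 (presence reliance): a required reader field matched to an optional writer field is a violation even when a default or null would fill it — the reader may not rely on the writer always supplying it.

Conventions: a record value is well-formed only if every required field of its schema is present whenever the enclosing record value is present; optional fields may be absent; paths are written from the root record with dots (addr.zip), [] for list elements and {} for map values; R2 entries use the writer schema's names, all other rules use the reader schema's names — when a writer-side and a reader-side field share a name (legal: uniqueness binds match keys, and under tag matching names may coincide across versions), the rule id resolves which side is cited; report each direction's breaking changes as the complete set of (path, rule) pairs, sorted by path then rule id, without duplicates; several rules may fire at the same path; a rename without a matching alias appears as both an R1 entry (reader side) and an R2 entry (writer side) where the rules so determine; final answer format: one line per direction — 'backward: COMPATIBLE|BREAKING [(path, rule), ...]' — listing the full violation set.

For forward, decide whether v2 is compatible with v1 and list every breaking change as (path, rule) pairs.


each type pair in Event: writer, then reader
forward analysis of Event with v1 as reader and v2 as writer:
  scores: map<string, float64> -> map<string, float64>, writer optional; from scores
  contact: Money -> Money, writer required; from contact
  rating: float32 -> float32, writer required; from rating
  verified: bool -> bool, writer required; from verified
  id: int64 -> int64, writer required; from id
  balance: float64 -> float64, writer required; from balance
  contact.active: no writer match
  contact.duration: int64 -> int64, writer optional; from contact.duration
  contact.avatar: bytes -> bytes, writer optional; from contact.avatar
  contact.primary: bool -> bool, writer optional; from contact.primary
  => no violations; forward on Event: COMPATIBLE
remaining Event differences; none change what is asked:
  field balance in record Event: optional changed to required -> fires only in the backward direction of Event, which is not asked here
  removed field active from record Money (its key "active" joins the reserved list) -> no rule fires on it in Event's dialect; the asked verdict holds

forward: COMPATIBLE []


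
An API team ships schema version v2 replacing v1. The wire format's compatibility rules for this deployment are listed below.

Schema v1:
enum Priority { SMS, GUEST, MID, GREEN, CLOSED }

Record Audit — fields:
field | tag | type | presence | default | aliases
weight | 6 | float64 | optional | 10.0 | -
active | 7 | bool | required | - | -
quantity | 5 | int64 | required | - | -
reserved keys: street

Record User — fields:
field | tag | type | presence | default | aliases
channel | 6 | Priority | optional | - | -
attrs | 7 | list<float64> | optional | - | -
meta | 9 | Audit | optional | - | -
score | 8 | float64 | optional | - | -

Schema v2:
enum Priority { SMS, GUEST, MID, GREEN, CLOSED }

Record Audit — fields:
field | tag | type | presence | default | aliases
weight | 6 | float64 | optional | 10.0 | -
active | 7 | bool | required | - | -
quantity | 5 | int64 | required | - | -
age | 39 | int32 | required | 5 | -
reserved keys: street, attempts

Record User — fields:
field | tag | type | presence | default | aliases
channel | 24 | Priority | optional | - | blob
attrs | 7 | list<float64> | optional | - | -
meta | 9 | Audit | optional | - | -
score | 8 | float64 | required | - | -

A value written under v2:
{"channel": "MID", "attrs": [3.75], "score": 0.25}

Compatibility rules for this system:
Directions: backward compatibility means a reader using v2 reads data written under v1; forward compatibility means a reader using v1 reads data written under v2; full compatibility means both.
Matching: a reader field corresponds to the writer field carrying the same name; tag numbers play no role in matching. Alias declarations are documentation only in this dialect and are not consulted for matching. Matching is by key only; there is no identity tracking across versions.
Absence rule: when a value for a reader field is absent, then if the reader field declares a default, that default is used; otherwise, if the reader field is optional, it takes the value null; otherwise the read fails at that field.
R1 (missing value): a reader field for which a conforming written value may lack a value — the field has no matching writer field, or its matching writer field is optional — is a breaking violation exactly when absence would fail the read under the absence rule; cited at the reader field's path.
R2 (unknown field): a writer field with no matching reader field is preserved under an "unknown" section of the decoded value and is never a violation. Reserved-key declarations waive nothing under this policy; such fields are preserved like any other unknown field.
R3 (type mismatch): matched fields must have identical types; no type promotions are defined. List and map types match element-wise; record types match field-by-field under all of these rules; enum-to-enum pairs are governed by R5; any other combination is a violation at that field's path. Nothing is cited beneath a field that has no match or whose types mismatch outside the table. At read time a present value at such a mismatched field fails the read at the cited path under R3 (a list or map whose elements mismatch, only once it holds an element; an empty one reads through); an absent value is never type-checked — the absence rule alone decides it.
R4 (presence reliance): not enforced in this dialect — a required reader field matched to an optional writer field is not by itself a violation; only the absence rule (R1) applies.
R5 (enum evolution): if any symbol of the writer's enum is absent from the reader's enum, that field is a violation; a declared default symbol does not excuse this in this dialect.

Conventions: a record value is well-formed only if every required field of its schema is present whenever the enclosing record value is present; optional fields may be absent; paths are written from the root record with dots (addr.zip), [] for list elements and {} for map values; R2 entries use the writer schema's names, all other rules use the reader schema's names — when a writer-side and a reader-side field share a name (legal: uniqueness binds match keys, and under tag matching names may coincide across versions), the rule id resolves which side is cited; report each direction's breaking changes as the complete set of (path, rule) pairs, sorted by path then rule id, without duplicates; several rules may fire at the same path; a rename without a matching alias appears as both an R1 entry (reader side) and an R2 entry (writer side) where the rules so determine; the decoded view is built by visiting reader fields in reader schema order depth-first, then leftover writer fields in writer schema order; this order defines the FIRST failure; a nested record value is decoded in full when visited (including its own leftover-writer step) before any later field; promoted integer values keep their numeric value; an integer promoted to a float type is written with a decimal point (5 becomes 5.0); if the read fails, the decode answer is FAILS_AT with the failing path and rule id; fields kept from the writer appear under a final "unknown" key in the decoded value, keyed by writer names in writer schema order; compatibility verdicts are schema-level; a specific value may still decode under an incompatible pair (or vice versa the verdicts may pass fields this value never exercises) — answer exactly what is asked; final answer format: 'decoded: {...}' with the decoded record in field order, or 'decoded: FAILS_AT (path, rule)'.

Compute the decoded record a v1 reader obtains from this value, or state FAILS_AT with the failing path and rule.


the writer's type comes first in each User pair
migrating the User value to v1:
  channel := "MID"
  attrs := [3.75]
  meta := null (absent, optional -> null)
  score := 0.25
  => decoded: {"channel": "MID", "attrs": [3.75], "meta": null, "score": 0.25}
ruling out the remaining User differences:
  added field age to record Audit: required int32, tag 39, default 5 (in v2 it sits last) -> no rule fires on it and the decoded User view is identical with or without it
  field score in record User: optional changed to required -> schema-level compatibility only; this User value's decode is unchanged
  field channel in record User: tag 6 changed to 24 -> no rule fires on it and the decoded User view is identical with or without it

decoded: {"channel": "MID", "attrs": [3.75], "meta": null, "score": 0.25}


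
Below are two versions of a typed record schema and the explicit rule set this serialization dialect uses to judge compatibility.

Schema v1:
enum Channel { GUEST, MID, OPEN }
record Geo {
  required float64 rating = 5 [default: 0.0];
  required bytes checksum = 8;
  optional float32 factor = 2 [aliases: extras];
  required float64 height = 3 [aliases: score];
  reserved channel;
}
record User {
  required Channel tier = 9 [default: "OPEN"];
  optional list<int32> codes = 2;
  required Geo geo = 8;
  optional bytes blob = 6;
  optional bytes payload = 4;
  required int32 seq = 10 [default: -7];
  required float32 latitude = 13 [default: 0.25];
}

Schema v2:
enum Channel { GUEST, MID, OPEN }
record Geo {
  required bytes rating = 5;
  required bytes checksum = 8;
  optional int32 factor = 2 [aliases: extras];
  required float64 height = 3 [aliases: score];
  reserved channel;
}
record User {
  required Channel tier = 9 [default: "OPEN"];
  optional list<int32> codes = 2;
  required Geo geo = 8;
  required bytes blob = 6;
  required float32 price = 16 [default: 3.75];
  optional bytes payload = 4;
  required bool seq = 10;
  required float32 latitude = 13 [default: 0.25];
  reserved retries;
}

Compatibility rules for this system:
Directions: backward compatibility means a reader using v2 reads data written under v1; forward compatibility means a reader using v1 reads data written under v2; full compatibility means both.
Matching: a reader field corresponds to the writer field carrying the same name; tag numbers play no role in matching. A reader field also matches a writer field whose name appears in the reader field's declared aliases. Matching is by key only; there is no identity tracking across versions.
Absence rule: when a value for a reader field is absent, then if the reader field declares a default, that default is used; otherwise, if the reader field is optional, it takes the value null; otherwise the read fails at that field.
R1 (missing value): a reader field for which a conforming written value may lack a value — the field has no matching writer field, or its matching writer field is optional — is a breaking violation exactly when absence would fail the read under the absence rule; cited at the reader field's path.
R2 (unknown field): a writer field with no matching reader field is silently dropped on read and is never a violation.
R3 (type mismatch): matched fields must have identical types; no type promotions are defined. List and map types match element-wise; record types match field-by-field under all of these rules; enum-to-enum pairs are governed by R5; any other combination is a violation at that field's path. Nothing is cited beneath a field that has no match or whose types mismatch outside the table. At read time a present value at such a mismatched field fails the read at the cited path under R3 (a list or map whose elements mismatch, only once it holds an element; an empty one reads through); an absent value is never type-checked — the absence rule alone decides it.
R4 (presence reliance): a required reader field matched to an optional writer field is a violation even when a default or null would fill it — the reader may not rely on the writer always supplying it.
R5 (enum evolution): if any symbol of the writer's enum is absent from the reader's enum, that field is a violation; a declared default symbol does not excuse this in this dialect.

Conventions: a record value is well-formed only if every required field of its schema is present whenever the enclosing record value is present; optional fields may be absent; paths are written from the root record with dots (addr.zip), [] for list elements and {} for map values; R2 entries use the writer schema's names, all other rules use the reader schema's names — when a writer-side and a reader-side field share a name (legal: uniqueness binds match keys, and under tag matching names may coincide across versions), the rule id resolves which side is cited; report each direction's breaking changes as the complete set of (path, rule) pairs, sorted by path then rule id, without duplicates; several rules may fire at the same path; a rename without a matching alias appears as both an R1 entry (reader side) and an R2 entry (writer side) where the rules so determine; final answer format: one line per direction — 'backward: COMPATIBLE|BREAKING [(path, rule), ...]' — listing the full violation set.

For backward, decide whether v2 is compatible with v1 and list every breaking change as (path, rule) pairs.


the writer's type comes first in each User pair
backward for User (reader v2, writer v1):
  tier: Channel -> Channel, writer required; from tier
  codes: list<int32> -> list<int32>, writer optional; from codes
  geo: Geo -> Geo, writer required; from geo
  blob: bytes -> bytes, writer optional; from blob
  price: no writer match
  payload: bytes -> bytes, writer optional; from payload
  seq: int32 -> bool, writer required; from seq
  latitude: float32 -> float32, writer required; from latitude
  geo.rating: float64 -> bytes, writer required; from geo.rating
  geo.checksum: bytes -> bytes, writer required; from geo.checksum
  geo.factor: float32 -> int32, writer optional; from geo.factor
  geo.height: float64 -> float64, writer required; from geo.height
  rule R1 violated at blob
  rule R4 violated at blob
  rule R3 violated at geo.factor
  rule R3 violated at geo.rating
  rule R3 violated at seq
  => 5 violation(s): backward is BREAKING for User
the rest of the User diff is inert for this question:
  added field price to record User: required float32, tag 16, default 3.75 (in v2 it sits immediately before payload) -> fires no rule on User, leaving the asked answer as it is

backward: BREAKING [(blob, R1), (blob, R4), (geo.factor, R3), (geo.rating, R3), (seq, R3)]


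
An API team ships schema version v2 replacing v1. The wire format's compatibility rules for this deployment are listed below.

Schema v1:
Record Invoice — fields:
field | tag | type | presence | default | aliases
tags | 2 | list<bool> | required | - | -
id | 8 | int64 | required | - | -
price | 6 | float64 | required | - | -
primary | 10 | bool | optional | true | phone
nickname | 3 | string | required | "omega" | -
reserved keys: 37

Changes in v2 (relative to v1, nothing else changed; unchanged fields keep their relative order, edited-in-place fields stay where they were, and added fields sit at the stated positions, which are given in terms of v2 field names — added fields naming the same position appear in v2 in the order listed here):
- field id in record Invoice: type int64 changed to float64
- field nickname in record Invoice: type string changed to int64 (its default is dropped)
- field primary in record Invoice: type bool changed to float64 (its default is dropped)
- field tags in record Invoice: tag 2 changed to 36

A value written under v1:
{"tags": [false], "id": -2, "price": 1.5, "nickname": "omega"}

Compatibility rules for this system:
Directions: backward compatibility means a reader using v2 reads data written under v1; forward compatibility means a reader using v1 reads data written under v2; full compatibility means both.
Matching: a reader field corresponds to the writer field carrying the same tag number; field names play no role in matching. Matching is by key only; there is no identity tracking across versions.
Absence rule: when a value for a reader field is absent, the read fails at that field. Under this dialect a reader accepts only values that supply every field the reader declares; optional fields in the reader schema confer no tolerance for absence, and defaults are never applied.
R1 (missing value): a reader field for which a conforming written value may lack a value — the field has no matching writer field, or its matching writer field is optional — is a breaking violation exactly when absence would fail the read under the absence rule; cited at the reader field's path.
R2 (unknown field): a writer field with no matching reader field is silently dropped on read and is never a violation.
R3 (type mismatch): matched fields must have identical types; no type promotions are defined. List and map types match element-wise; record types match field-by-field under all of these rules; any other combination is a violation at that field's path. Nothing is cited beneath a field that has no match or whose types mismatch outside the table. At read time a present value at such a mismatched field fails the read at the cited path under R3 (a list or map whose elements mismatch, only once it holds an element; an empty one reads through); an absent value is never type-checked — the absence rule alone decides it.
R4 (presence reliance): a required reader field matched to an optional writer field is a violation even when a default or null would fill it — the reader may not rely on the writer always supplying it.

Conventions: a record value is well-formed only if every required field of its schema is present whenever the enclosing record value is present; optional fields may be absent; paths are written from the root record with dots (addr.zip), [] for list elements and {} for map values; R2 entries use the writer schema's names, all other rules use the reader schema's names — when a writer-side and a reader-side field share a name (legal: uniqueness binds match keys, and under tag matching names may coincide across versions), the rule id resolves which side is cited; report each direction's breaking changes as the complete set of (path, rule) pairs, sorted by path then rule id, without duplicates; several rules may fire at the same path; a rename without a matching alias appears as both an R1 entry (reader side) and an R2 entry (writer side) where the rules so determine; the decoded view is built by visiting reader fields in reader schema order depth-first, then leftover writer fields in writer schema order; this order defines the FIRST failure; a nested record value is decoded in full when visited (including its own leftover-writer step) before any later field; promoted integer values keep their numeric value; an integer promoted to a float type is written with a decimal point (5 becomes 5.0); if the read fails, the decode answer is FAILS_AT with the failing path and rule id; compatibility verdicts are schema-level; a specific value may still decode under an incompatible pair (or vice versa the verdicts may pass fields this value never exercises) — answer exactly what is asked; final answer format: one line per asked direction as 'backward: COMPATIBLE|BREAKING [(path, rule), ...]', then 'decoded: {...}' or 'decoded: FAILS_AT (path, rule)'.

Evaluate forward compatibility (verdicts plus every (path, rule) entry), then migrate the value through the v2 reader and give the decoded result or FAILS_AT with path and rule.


forward: BREAKING [(id, R3), (nickname, R3), (primary, R1), (primary, R3), (tags, R1)]; decoded: FAILS_AT (tags, R1)

arrows below run writer -> reader for Invoice
forward analysis of Invoice with v1 as reader and v2 as writer:
  no writer field matches reader tags
  id: paired with writer id (float64 -> int64; writer required)
  price: paired with writer price (float64 -> float64; writer required)
  primary: paired with writer primary (float64 -> bool; writer optional)
  nickname: paired with writer nickname (int64 -> string; writer required)
  writer field tags has no reader counterpart
  breaking: (id, R3)
  breaking: (nickname, R3)
  breaking: (primary, R1)
  breaking: (primary, R3)
  breaking: (tags, R1)
  => forward verdict for Invoice: BREAKING, 5 violation(s)
decode walk for Invoice under reader schema v2:
  read fails at tags under R1 (no fill)
  => FAILS_AT (tags, R1)


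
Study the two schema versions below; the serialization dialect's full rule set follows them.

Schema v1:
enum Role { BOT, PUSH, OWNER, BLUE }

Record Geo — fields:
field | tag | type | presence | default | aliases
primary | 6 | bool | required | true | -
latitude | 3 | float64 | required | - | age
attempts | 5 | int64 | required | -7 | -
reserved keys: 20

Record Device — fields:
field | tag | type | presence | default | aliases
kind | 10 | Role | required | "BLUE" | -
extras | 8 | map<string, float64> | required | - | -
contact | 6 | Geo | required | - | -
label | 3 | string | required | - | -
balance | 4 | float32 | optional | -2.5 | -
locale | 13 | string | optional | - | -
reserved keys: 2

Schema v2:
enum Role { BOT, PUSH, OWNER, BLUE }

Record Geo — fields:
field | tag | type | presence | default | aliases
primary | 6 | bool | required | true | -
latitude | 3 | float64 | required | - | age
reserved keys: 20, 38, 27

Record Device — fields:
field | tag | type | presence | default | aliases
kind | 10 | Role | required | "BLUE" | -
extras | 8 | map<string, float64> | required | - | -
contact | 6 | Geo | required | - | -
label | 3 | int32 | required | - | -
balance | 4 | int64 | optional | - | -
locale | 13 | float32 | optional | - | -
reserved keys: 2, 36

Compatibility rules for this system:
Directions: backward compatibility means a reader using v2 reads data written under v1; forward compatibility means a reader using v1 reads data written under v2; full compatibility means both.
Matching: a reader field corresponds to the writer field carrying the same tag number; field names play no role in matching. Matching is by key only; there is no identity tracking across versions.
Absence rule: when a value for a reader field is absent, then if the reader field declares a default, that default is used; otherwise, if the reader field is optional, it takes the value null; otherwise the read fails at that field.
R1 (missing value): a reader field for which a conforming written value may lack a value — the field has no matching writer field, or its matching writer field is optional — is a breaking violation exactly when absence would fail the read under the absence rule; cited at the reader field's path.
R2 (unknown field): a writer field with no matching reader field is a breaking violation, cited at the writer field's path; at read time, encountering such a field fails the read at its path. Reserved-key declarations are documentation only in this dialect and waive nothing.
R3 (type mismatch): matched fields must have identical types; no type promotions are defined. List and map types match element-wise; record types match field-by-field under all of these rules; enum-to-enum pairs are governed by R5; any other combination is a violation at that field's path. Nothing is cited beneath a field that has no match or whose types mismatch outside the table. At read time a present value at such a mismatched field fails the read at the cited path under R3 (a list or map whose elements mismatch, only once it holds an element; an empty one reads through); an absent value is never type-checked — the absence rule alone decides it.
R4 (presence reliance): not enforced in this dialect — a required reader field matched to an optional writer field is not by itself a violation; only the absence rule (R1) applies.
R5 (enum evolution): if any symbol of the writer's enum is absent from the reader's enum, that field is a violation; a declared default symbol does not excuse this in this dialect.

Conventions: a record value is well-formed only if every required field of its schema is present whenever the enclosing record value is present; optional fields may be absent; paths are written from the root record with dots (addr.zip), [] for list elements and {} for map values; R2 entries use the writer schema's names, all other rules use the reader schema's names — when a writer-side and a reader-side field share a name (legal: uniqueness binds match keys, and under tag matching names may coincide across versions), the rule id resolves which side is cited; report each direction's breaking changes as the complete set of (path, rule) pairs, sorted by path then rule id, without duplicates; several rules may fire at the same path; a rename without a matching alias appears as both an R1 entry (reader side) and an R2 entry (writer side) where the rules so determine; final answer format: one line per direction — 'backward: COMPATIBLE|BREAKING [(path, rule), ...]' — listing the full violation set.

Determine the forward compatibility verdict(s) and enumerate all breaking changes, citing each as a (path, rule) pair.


forward: BREAKING [(balance, R3), (label, R3), (locale, R3)]

the writer's type comes first in each Device pair
forward analysis of Device with v1 as reader and v2 as writer:
  kind <- kind (Role -> Role, writer required)
  extras <- extras (map<string, float64> -> map<string, float64>, writer required)
  contact <- contact (Geo -> Geo, writer required)
  label <- label (int32 -> string, writer required)
  balance <- balance (int64 -> float32, writer optional)
  locale <- locale (float32 -> string, writer optional)
  contact.primary <- contact.primary (bool -> bool, writer required)
  contact.latitude <- contact.latitude (float64 -> float64, writer required)
  contact.attempts: no writer match
  rule R3 violated at balance
  rule R3 violated at label
  rule R3 violated at locale
  => forward verdict for Device: BREAKING, 3 violation(s)
checking off the Device differences that do not matter here:
  removed field attempts from record Geo -> affects backward compatibility only, which is not asked


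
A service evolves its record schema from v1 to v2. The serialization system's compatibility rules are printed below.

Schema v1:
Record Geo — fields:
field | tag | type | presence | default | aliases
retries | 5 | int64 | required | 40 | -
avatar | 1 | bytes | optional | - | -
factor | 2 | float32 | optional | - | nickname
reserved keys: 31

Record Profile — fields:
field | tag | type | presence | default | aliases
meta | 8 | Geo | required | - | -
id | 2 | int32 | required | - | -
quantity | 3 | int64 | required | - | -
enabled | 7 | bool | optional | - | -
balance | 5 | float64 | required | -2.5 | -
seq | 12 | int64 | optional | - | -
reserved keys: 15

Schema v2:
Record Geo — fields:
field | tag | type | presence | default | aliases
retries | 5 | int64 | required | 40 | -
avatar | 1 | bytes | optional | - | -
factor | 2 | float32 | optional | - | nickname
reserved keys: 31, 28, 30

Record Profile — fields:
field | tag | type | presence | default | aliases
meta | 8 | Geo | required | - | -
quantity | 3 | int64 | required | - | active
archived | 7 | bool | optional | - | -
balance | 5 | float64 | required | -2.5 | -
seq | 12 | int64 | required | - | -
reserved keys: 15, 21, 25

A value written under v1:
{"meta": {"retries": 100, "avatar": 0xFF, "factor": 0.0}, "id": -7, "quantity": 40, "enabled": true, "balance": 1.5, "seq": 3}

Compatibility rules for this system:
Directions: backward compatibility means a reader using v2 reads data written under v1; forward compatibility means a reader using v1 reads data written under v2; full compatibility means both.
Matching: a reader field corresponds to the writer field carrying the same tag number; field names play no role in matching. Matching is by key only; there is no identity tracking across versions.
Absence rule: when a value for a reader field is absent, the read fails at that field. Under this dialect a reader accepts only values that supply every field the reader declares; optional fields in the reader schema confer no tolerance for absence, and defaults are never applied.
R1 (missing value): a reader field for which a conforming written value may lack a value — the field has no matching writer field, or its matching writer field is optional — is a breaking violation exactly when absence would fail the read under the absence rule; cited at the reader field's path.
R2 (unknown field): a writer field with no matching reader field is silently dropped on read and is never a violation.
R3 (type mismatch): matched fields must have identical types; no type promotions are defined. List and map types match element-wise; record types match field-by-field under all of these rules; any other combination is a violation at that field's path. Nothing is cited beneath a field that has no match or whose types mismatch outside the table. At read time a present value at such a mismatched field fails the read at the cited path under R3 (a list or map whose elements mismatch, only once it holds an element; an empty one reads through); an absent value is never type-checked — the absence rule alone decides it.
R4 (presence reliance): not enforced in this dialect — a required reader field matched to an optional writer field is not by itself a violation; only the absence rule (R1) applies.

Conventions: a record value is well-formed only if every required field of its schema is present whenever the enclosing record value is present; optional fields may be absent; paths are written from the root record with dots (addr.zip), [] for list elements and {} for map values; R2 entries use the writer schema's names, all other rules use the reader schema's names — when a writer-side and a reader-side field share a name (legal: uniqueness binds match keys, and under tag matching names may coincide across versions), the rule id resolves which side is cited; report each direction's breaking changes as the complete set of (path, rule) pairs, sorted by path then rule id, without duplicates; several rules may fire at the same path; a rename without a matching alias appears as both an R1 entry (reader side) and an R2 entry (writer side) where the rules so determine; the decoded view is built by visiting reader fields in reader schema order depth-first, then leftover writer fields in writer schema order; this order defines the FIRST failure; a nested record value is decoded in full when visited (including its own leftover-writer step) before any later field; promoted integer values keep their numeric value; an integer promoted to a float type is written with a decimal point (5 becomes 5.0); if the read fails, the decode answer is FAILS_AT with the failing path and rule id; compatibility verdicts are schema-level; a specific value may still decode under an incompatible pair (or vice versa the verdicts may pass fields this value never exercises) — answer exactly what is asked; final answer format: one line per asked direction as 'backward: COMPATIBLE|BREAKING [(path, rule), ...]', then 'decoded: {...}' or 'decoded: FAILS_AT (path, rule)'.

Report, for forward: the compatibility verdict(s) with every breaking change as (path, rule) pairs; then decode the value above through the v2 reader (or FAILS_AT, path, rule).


each type pair in Profile: writer, then reader
checking forward for Profile: reader v1 against writer v2:
  meta: paired with writer meta (Geo -> Geo; writer required)
  id: no writer match
  quantity: paired with writer quantity (int64 -> int64; writer required)
  enabled: paired with writer archived (bool -> bool; writer optional)
  balance: paired with writer balance (float64 -> float64; writer required)
  seq: paired with writer seq (int64 -> int64; writer required)
  meta.retries: paired with writer meta.retries (int64 -> int64; writer required)
  meta.avatar: paired with writer meta.avatar (bytes -> bytes; writer optional)
  meta.factor: paired with writer meta.factor (float32 -> float32; writer optional)
  rule R1 violated at enabled
  rule R1 violated at id
  rule R1 violated at meta.avatar
  rule R1 violated at meta.factor
  => forward verdict for Profile: BREAKING, 4 violation(s)
migrating the Profile value to v2:
  meta.retries := 100
  meta.avatar := 0xFF
  meta.factor := 0.0
  quantity := 40
  archived := true (from writer enabled)
  balance := 1.5
  seq := 3
  writer id: unknown -> dropped
  => decoded: {"meta": {"retries": 100, "avatar": 0xFF, "factor": 0.0}, "quantity": 40, "archived": true, "balance": 1.5, "seq": 3}

forward: BREAKING [(enabled, R1), (id, R1), (meta.avatar, R1), (meta.factor, R1)]; decoded: {"meta": {"retries": 100, "avatar": 0xFF, "factor": 0.0}, "quantity": 40, "archived": true, "balance": 1.5, "seq": 3}
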